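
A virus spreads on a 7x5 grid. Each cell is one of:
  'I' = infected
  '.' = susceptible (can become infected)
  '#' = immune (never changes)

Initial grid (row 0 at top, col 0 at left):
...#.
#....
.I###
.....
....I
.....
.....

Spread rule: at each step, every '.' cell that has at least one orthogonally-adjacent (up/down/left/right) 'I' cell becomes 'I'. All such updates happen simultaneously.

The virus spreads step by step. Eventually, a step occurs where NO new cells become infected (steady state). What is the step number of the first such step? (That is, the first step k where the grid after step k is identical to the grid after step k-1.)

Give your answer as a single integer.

Step 0 (initial): 2 infected
Step 1: +6 new -> 8 infected
Step 2: +9 new -> 17 infected
Step 3: +7 new -> 24 infected
Step 4: +4 new -> 28 infected
Step 5: +2 new -> 30 infected
Step 6: +0 new -> 30 infected

Answer: 6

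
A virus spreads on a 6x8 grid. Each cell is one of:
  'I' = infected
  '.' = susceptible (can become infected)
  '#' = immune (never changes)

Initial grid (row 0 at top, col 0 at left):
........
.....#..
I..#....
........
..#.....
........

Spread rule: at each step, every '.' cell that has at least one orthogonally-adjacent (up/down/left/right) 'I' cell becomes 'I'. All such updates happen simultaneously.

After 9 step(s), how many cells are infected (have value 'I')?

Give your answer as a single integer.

Step 0 (initial): 1 infected
Step 1: +3 new -> 4 infected
Step 2: +5 new -> 9 infected
Step 3: +5 new -> 14 infected
Step 4: +4 new -> 18 infected
Step 5: +5 new -> 23 infected
Step 6: +5 new -> 28 infected
Step 7: +5 new -> 33 infected
Step 8: +5 new -> 38 infected
Step 9: +5 new -> 43 infected

Answer: 43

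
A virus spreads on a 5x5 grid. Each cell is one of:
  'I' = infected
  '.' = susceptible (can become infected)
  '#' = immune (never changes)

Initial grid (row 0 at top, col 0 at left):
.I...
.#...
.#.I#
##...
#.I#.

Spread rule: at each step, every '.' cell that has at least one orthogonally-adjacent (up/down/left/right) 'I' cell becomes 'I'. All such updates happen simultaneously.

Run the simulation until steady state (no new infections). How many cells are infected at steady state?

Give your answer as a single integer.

Answer: 18

Derivation:
Step 0 (initial): 3 infected
Step 1: +7 new -> 10 infected
Step 2: +5 new -> 15 infected
Step 3: +3 new -> 18 infected
Step 4: +0 new -> 18 infected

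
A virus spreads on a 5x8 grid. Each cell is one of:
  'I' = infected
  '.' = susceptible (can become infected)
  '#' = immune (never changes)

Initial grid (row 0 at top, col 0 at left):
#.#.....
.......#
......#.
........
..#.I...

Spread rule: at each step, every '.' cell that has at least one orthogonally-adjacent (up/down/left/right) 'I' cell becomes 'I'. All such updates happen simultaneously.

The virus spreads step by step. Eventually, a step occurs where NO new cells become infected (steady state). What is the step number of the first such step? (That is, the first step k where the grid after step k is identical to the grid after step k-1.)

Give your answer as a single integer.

Step 0 (initial): 1 infected
Step 1: +3 new -> 4 infected
Step 2: +4 new -> 8 infected
Step 3: +6 new -> 14 infected
Step 4: +6 new -> 20 infected
Step 5: +8 new -> 28 infected
Step 6: +4 new -> 32 infected
Step 7: +3 new -> 35 infected
Step 8: +0 new -> 35 infected

Answer: 8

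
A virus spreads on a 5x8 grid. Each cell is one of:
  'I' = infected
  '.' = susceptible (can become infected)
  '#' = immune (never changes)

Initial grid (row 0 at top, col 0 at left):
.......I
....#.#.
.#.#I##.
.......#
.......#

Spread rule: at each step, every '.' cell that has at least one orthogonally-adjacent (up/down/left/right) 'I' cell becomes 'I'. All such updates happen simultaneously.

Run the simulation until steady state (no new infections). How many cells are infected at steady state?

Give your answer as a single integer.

Step 0 (initial): 2 infected
Step 1: +3 new -> 5 infected
Step 2: +5 new -> 10 infected
Step 3: +6 new -> 16 infected
Step 4: +5 new -> 21 infected
Step 5: +5 new -> 26 infected
Step 6: +4 new -> 30 infected
Step 7: +2 new -> 32 infected
Step 8: +0 new -> 32 infected

Answer: 32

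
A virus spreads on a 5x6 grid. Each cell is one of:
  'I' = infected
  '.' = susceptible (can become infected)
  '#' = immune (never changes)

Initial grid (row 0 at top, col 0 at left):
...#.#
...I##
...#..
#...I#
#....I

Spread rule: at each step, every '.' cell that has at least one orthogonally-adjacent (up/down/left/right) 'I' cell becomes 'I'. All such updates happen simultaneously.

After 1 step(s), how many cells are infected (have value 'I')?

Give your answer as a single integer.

Step 0 (initial): 3 infected
Step 1: +4 new -> 7 infected

Answer: 7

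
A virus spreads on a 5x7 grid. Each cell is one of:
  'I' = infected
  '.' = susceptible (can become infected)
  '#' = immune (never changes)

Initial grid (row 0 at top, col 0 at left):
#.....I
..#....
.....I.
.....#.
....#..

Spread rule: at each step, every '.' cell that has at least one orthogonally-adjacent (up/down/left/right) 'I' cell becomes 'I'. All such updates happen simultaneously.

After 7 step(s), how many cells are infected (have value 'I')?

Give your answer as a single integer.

Answer: 31

Derivation:
Step 0 (initial): 2 infected
Step 1: +5 new -> 7 infected
Step 2: +5 new -> 12 infected
Step 3: +5 new -> 17 infected
Step 4: +5 new -> 22 infected
Step 5: +5 new -> 27 infected
Step 6: +3 new -> 30 infected
Step 7: +1 new -> 31 infected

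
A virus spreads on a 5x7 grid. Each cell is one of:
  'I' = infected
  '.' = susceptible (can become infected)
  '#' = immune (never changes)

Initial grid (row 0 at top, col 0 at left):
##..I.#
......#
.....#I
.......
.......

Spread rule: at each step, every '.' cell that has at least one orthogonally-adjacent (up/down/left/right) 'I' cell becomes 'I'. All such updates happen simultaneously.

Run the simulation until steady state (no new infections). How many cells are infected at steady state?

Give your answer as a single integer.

Answer: 30

Derivation:
Step 0 (initial): 2 infected
Step 1: +4 new -> 6 infected
Step 2: +6 new -> 12 infected
Step 3: +4 new -> 16 infected
Step 4: +4 new -> 20 infected
Step 5: +4 new -> 24 infected
Step 6: +3 new -> 27 infected
Step 7: +2 new -> 29 infected
Step 8: +1 new -> 30 infected
Step 9: +0 new -> 30 infected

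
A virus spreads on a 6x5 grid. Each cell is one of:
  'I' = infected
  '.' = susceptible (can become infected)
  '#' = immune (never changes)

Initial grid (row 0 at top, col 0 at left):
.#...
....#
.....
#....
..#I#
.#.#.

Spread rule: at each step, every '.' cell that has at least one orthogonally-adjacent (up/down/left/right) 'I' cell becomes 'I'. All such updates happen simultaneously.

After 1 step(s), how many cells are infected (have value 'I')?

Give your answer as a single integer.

Answer: 2

Derivation:
Step 0 (initial): 1 infected
Step 1: +1 new -> 2 infected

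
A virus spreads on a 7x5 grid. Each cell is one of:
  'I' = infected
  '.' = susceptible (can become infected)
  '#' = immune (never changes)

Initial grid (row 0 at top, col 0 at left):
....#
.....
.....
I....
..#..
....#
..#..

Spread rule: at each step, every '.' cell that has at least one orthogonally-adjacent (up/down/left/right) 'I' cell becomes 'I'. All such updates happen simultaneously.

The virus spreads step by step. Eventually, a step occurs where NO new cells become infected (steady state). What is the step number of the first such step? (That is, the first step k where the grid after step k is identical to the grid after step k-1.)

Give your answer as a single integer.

Answer: 8

Derivation:
Step 0 (initial): 1 infected
Step 1: +3 new -> 4 infected
Step 2: +5 new -> 9 infected
Step 3: +6 new -> 15 infected
Step 4: +7 new -> 22 infected
Step 5: +5 new -> 27 infected
Step 6: +3 new -> 30 infected
Step 7: +1 new -> 31 infected
Step 8: +0 new -> 31 infected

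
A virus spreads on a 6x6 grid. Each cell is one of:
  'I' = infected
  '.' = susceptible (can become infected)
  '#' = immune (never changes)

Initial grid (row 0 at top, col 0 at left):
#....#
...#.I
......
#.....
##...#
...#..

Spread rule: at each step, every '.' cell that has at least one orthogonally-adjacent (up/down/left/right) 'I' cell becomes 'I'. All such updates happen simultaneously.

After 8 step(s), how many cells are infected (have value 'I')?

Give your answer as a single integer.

Answer: 27

Derivation:
Step 0 (initial): 1 infected
Step 1: +2 new -> 3 infected
Step 2: +3 new -> 6 infected
Step 3: +3 new -> 9 infected
Step 4: +4 new -> 13 infected
Step 5: +6 new -> 19 infected
Step 6: +5 new -> 24 infected
Step 7: +2 new -> 26 infected
Step 8: +1 new -> 27 infected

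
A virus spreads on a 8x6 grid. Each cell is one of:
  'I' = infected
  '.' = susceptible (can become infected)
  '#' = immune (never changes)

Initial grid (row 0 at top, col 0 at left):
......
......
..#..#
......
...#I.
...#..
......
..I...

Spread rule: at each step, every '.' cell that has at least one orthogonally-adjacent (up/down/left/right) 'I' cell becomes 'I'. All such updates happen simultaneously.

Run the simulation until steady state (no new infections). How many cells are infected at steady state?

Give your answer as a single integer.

Answer: 44

Derivation:
Step 0 (initial): 2 infected
Step 1: +6 new -> 8 infected
Step 2: +10 new -> 18 infected
Step 3: +8 new -> 26 infected
Step 4: +6 new -> 32 infected
Step 5: +6 new -> 38 infected
Step 6: +3 new -> 41 infected
Step 7: +2 new -> 43 infected
Step 8: +1 new -> 44 infected
Step 9: +0 new -> 44 infected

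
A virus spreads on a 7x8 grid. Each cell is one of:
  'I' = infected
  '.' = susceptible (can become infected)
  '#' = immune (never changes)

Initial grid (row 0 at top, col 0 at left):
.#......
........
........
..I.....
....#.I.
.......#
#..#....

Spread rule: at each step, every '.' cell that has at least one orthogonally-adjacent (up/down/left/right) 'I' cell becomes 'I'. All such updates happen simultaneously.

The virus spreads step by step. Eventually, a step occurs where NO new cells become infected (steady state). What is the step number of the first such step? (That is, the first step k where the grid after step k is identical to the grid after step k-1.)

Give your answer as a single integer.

Step 0 (initial): 2 infected
Step 1: +8 new -> 10 infected
Step 2: +13 new -> 23 infected
Step 3: +15 new -> 38 infected
Step 4: +9 new -> 47 infected
Step 5: +4 new -> 51 infected
Step 6: +0 new -> 51 infected

Answer: 6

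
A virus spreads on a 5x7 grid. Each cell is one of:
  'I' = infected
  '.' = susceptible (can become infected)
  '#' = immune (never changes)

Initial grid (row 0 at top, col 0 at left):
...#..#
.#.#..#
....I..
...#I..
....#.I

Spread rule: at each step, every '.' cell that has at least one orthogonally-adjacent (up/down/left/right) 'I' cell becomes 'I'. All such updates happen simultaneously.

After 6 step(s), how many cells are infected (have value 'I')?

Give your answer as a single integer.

Step 0 (initial): 3 infected
Step 1: +6 new -> 9 infected
Step 2: +4 new -> 13 infected
Step 3: +4 new -> 17 infected
Step 4: +4 new -> 21 infected
Step 5: +5 new -> 26 infected
Step 6: +2 new -> 28 infected

Answer: 28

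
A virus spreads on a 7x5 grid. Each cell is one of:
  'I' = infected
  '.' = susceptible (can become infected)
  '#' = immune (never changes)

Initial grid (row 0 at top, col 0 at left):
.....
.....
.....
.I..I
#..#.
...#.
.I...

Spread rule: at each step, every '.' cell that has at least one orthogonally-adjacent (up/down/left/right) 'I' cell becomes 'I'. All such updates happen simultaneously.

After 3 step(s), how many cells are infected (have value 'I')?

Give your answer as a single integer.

Answer: 29

Derivation:
Step 0 (initial): 3 infected
Step 1: +10 new -> 13 infected
Step 2: +10 new -> 23 infected
Step 3: +6 new -> 29 infected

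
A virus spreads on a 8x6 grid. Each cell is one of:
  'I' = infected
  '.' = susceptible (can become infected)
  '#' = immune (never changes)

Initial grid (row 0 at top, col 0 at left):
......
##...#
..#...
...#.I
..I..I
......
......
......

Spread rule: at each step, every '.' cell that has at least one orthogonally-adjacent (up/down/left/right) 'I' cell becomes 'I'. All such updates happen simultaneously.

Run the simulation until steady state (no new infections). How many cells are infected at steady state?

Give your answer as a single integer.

Step 0 (initial): 3 infected
Step 1: +8 new -> 11 infected
Step 2: +8 new -> 19 infected
Step 3: +10 new -> 29 infected
Step 4: +7 new -> 36 infected
Step 5: +4 new -> 40 infected
Step 6: +1 new -> 41 infected
Step 7: +1 new -> 42 infected
Step 8: +1 new -> 43 infected
Step 9: +0 new -> 43 infected

Answer: 43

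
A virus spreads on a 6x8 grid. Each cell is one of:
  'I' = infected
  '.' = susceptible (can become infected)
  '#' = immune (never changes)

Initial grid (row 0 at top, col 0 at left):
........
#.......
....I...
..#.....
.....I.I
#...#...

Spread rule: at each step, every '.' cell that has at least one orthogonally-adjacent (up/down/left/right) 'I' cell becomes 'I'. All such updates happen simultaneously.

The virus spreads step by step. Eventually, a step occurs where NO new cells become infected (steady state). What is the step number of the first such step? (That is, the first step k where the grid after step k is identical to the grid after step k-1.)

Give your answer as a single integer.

Step 0 (initial): 3 infected
Step 1: +10 new -> 13 infected
Step 2: +10 new -> 23 infected
Step 3: +8 new -> 31 infected
Step 4: +8 new -> 39 infected
Step 5: +4 new -> 43 infected
Step 6: +1 new -> 44 infected
Step 7: +0 new -> 44 infected

Answer: 7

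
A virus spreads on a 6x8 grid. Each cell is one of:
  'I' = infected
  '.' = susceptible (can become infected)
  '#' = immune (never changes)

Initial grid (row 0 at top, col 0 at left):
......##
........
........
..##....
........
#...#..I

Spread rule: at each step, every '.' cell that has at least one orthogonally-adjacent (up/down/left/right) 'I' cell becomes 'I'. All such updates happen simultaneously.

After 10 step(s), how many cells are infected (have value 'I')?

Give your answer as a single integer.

Step 0 (initial): 1 infected
Step 1: +2 new -> 3 infected
Step 2: +3 new -> 6 infected
Step 3: +3 new -> 9 infected
Step 4: +4 new -> 13 infected
Step 5: +4 new -> 17 infected
Step 6: +4 new -> 21 infected
Step 7: +5 new -> 26 infected
Step 8: +6 new -> 32 infected
Step 9: +4 new -> 36 infected
Step 10: +3 new -> 39 infected

Answer: 39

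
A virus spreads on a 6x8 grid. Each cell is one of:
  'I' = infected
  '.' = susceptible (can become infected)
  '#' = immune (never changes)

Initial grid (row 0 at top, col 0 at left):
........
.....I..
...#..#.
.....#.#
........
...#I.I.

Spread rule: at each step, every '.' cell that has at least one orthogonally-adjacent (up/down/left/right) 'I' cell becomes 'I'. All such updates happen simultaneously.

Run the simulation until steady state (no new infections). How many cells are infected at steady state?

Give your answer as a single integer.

Step 0 (initial): 3 infected
Step 1: +8 new -> 11 infected
Step 2: +10 new -> 21 infected
Step 3: +6 new -> 27 infected
Step 4: +6 new -> 33 infected
Step 5: +6 new -> 39 infected
Step 6: +4 new -> 43 infected
Step 7: +0 new -> 43 infected

Answer: 43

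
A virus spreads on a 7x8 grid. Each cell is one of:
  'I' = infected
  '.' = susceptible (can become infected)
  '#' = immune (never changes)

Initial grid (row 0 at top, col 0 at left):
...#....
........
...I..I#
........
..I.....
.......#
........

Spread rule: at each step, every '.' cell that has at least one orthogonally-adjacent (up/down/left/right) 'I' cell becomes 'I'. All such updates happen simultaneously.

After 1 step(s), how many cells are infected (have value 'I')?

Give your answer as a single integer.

Answer: 14

Derivation:
Step 0 (initial): 3 infected
Step 1: +11 new -> 14 infected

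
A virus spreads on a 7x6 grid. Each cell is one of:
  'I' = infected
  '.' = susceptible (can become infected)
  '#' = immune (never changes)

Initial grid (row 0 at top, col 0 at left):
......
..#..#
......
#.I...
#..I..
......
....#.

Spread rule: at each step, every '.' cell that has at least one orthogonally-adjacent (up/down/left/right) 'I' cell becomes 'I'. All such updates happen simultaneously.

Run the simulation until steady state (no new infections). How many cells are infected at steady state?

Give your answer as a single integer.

Answer: 37

Derivation:
Step 0 (initial): 2 infected
Step 1: +6 new -> 8 infected
Step 2: +8 new -> 16 infected
Step 3: +8 new -> 24 infected
Step 4: +8 new -> 32 infected
Step 5: +4 new -> 36 infected
Step 6: +1 new -> 37 infected
Step 7: +0 new -> 37 infected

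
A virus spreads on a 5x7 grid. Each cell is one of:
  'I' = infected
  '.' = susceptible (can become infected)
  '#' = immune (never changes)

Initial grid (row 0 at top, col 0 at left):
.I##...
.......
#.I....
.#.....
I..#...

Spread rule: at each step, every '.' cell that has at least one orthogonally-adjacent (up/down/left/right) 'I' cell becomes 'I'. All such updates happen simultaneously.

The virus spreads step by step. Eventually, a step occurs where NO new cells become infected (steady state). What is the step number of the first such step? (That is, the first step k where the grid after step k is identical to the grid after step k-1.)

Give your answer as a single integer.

Step 0 (initial): 3 infected
Step 1: +8 new -> 11 infected
Step 2: +5 new -> 16 infected
Step 3: +3 new -> 19 infected
Step 4: +5 new -> 24 infected
Step 5: +4 new -> 28 infected
Step 6: +2 new -> 30 infected
Step 7: +0 new -> 30 infected

Answer: 7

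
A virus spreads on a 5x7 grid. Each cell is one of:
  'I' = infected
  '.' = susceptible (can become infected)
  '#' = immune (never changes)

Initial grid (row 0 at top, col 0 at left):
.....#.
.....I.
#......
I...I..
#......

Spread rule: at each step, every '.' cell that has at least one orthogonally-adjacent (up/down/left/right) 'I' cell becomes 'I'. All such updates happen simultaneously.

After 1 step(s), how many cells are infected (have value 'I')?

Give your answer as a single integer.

Step 0 (initial): 3 infected
Step 1: +8 new -> 11 infected

Answer: 11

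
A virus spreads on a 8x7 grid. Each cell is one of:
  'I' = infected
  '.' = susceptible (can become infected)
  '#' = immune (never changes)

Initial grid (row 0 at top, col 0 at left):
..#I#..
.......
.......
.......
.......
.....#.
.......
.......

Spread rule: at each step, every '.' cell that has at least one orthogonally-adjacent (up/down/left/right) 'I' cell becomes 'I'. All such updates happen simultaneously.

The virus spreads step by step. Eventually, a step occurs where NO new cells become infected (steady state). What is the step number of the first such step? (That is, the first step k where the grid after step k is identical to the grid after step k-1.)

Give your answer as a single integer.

Answer: 11

Derivation:
Step 0 (initial): 1 infected
Step 1: +1 new -> 2 infected
Step 2: +3 new -> 5 infected
Step 3: +5 new -> 10 infected
Step 4: +9 new -> 19 infected
Step 5: +9 new -> 28 infected
Step 6: +7 new -> 35 infected
Step 7: +6 new -> 41 infected
Step 8: +6 new -> 47 infected
Step 9: +4 new -> 51 infected
Step 10: +2 new -> 53 infected
Step 11: +0 new -> 53 infected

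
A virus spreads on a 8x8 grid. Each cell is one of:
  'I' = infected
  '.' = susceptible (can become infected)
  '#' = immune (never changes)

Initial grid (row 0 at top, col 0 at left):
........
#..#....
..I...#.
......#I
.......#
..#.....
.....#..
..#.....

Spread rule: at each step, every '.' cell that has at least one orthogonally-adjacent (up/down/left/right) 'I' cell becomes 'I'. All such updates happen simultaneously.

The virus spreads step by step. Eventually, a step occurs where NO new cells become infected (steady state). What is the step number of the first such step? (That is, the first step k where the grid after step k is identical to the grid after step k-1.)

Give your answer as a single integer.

Answer: 11

Derivation:
Step 0 (initial): 2 infected
Step 1: +5 new -> 7 infected
Step 2: +8 new -> 15 infected
Step 3: +10 new -> 25 infected
Step 4: +9 new -> 34 infected
Step 5: +6 new -> 40 infected
Step 6: +7 new -> 47 infected
Step 7: +3 new -> 50 infected
Step 8: +3 new -> 53 infected
Step 9: +2 new -> 55 infected
Step 10: +1 new -> 56 infected
Step 11: +0 new -> 56 infected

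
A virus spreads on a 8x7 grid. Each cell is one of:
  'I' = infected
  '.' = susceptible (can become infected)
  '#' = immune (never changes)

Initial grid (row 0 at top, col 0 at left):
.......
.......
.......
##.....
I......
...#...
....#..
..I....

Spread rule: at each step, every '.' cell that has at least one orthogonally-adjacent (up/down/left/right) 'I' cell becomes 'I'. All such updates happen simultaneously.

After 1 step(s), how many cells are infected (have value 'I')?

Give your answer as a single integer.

Step 0 (initial): 2 infected
Step 1: +5 new -> 7 infected

Answer: 7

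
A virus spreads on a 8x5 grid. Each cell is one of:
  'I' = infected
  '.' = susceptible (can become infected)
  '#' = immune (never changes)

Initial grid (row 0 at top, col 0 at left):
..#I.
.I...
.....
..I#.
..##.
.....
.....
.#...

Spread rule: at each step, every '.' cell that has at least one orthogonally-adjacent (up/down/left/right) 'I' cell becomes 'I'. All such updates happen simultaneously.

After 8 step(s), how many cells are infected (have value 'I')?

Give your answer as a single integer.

Answer: 35

Derivation:
Step 0 (initial): 3 infected
Step 1: +8 new -> 11 infected
Step 2: +6 new -> 17 infected
Step 3: +3 new -> 20 infected
Step 4: +4 new -> 24 infected
Step 5: +4 new -> 28 infected
Step 6: +4 new -> 32 infected
Step 7: +2 new -> 34 infected
Step 8: +1 new -> 35 infected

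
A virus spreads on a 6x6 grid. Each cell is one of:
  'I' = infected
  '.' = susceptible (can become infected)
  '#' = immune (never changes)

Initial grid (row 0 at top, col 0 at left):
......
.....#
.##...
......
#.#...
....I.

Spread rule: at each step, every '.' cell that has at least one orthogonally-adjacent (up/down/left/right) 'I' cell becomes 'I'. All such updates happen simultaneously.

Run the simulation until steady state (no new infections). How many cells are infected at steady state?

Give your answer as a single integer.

Step 0 (initial): 1 infected
Step 1: +3 new -> 4 infected
Step 2: +4 new -> 8 infected
Step 3: +4 new -> 12 infected
Step 4: +6 new -> 18 infected
Step 5: +3 new -> 21 infected
Step 6: +4 new -> 25 infected
Step 7: +3 new -> 28 infected
Step 8: +2 new -> 30 infected
Step 9: +1 new -> 31 infected
Step 10: +0 new -> 31 infected

Answer: 31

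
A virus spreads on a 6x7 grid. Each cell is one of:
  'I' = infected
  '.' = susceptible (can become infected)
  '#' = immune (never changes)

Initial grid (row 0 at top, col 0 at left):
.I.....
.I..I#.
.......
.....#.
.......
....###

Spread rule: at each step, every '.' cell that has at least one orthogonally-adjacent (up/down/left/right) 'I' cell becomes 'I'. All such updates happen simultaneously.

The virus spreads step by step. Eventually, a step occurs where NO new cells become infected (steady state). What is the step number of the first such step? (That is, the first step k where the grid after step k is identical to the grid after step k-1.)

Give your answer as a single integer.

Answer: 6

Derivation:
Step 0 (initial): 3 infected
Step 1: +8 new -> 11 infected
Step 2: +8 new -> 19 infected
Step 3: +7 new -> 26 infected
Step 4: +7 new -> 33 infected
Step 5: +4 new -> 37 infected
Step 6: +0 new -> 37 infected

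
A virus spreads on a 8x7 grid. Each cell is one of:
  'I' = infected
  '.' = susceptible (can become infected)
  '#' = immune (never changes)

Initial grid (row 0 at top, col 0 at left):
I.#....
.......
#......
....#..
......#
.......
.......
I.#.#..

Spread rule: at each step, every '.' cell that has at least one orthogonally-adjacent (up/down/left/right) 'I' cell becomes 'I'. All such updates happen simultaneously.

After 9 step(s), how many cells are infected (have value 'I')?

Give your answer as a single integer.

Answer: 50

Derivation:
Step 0 (initial): 2 infected
Step 1: +4 new -> 6 infected
Step 2: +3 new -> 9 infected
Step 3: +5 new -> 14 infected
Step 4: +7 new -> 21 infected
Step 5: +8 new -> 29 infected
Step 6: +7 new -> 36 infected
Step 7: +7 new -> 43 infected
Step 8: +6 new -> 49 infected
Step 9: +1 new -> 50 infected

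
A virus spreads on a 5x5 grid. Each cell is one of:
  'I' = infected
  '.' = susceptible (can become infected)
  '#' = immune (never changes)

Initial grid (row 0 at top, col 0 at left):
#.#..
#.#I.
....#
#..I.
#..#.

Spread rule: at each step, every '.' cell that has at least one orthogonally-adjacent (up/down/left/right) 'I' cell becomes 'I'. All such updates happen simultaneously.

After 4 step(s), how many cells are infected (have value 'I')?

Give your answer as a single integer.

Step 0 (initial): 2 infected
Step 1: +5 new -> 7 infected
Step 2: +5 new -> 12 infected
Step 3: +2 new -> 14 infected
Step 4: +2 new -> 16 infected

Answer: 16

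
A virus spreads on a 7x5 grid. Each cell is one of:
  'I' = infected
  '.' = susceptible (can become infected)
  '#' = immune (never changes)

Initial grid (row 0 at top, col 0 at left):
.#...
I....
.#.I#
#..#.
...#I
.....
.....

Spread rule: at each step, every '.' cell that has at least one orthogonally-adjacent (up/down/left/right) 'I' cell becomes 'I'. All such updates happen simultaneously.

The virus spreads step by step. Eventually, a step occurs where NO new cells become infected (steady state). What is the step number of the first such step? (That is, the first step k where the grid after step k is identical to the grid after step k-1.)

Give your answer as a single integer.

Answer: 7

Derivation:
Step 0 (initial): 3 infected
Step 1: +7 new -> 10 infected
Step 2: +6 new -> 16 infected
Step 3: +6 new -> 22 infected
Step 4: +3 new -> 25 infected
Step 5: +3 new -> 28 infected
Step 6: +1 new -> 29 infected
Step 7: +0 new -> 29 infected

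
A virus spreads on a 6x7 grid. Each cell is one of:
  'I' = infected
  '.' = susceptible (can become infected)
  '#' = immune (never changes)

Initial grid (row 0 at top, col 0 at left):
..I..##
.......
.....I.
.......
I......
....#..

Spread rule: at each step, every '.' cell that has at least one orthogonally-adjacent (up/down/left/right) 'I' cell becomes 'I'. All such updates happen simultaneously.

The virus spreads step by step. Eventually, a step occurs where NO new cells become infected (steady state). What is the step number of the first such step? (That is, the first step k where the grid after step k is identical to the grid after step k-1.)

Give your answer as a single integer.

Step 0 (initial): 3 infected
Step 1: +10 new -> 13 infected
Step 2: +15 new -> 28 infected
Step 3: +9 new -> 37 infected
Step 4: +2 new -> 39 infected
Step 5: +0 new -> 39 infected

Answer: 5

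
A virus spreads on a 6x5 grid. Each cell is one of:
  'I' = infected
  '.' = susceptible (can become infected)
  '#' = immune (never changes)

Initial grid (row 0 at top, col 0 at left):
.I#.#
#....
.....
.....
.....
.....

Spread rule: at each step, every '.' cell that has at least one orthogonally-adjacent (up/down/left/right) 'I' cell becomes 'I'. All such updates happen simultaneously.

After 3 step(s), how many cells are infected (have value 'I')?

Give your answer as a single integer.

Answer: 9

Derivation:
Step 0 (initial): 1 infected
Step 1: +2 new -> 3 infected
Step 2: +2 new -> 5 infected
Step 3: +4 new -> 9 infected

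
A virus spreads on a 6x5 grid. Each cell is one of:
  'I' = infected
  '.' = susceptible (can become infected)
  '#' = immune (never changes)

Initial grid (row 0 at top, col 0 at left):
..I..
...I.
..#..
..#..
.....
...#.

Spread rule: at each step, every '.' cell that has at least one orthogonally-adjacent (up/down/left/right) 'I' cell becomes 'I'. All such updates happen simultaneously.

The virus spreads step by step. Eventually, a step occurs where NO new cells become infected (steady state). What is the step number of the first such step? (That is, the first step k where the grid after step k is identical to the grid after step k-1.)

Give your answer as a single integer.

Answer: 8

Derivation:
Step 0 (initial): 2 infected
Step 1: +5 new -> 7 infected
Step 2: +5 new -> 12 infected
Step 3: +4 new -> 16 infected
Step 4: +4 new -> 20 infected
Step 5: +4 new -> 24 infected
Step 6: +2 new -> 26 infected
Step 7: +1 new -> 27 infected
Step 8: +0 new -> 27 infected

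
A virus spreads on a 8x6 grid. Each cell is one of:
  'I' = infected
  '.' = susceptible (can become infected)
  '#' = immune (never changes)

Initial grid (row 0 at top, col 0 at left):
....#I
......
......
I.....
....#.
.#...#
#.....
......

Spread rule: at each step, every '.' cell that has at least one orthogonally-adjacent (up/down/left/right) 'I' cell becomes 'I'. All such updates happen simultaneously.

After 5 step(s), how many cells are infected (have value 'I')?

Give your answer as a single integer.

Answer: 32

Derivation:
Step 0 (initial): 2 infected
Step 1: +4 new -> 6 infected
Step 2: +7 new -> 13 infected
Step 3: +8 new -> 21 infected
Step 4: +8 new -> 29 infected
Step 5: +3 new -> 32 infected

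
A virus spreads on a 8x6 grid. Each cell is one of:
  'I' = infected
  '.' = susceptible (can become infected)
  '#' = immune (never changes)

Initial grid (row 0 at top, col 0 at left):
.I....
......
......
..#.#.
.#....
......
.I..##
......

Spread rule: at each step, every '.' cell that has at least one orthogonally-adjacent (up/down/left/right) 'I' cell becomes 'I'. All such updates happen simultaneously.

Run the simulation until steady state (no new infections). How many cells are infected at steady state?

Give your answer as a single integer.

Answer: 43

Derivation:
Step 0 (initial): 2 infected
Step 1: +7 new -> 9 infected
Step 2: +9 new -> 18 infected
Step 3: +9 new -> 27 infected
Step 4: +7 new -> 34 infected
Step 5: +6 new -> 40 infected
Step 6: +2 new -> 42 infected
Step 7: +1 new -> 43 infected
Step 8: +0 new -> 43 infected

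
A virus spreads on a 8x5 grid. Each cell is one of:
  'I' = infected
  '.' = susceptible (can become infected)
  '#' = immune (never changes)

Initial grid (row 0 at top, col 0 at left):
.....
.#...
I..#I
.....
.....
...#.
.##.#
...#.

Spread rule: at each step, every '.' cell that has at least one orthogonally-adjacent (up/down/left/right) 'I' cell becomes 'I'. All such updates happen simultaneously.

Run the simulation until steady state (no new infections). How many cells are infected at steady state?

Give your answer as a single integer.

Answer: 31

Derivation:
Step 0 (initial): 2 infected
Step 1: +5 new -> 7 infected
Step 2: +8 new -> 15 infected
Step 3: +8 new -> 23 infected
Step 4: +4 new -> 27 infected
Step 5: +2 new -> 29 infected
Step 6: +1 new -> 30 infected
Step 7: +1 new -> 31 infected
Step 8: +0 new -> 31 infected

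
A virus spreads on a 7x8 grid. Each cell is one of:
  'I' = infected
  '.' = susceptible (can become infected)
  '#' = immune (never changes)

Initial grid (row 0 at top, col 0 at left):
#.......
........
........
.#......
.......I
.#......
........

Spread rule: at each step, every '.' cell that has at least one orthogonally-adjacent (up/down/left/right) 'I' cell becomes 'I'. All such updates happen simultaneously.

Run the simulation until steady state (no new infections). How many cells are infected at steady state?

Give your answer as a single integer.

Step 0 (initial): 1 infected
Step 1: +3 new -> 4 infected
Step 2: +5 new -> 9 infected
Step 3: +6 new -> 15 infected
Step 4: +7 new -> 22 infected
Step 5: +7 new -> 29 infected
Step 6: +7 new -> 36 infected
Step 7: +5 new -> 41 infected
Step 8: +6 new -> 47 infected
Step 9: +4 new -> 51 infected
Step 10: +2 new -> 53 infected
Step 11: +0 new -> 53 infected

Answer: 53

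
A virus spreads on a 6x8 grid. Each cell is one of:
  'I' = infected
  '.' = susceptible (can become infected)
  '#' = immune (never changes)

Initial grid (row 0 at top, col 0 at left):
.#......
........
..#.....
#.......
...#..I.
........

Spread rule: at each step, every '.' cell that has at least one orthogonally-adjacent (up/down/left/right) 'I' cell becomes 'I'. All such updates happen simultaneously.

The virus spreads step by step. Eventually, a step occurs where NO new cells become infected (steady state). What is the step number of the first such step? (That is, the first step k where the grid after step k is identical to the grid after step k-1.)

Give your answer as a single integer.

Step 0 (initial): 1 infected
Step 1: +4 new -> 5 infected
Step 2: +6 new -> 11 infected
Step 3: +5 new -> 16 infected
Step 4: +6 new -> 22 infected
Step 5: +6 new -> 28 infected
Step 6: +5 new -> 33 infected
Step 7: +5 new -> 38 infected
Step 8: +4 new -> 42 infected
Step 9: +1 new -> 43 infected
Step 10: +1 new -> 44 infected
Step 11: +0 new -> 44 infected

Answer: 11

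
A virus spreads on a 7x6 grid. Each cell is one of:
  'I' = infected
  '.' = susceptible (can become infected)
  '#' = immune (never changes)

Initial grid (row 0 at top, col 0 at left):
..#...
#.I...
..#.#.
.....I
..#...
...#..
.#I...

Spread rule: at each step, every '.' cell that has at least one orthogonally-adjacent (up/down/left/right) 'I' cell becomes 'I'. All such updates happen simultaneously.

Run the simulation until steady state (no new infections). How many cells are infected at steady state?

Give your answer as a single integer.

Step 0 (initial): 3 infected
Step 1: +7 new -> 10 infected
Step 2: +11 new -> 21 infected
Step 3: +11 new -> 32 infected
Step 4: +3 new -> 35 infected
Step 5: +0 new -> 35 infected

Answer: 35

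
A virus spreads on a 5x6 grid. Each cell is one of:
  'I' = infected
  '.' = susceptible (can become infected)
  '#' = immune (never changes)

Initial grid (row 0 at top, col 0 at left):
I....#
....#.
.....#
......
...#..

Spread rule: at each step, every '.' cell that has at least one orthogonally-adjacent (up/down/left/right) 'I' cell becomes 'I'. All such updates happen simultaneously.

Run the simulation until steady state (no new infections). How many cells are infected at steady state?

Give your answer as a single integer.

Step 0 (initial): 1 infected
Step 1: +2 new -> 3 infected
Step 2: +3 new -> 6 infected
Step 3: +4 new -> 10 infected
Step 4: +5 new -> 15 infected
Step 5: +3 new -> 18 infected
Step 6: +3 new -> 21 infected
Step 7: +1 new -> 22 infected
Step 8: +2 new -> 24 infected
Step 9: +1 new -> 25 infected
Step 10: +0 new -> 25 infected

Answer: 25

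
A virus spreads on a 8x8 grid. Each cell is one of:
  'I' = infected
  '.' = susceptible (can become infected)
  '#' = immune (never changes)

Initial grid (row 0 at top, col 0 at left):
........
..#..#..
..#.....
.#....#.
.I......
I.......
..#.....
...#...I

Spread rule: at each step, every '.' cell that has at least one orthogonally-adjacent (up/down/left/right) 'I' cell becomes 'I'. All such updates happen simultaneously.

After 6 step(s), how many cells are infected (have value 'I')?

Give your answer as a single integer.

Step 0 (initial): 3 infected
Step 1: +6 new -> 9 infected
Step 2: +9 new -> 18 infected
Step 3: +9 new -> 27 infected
Step 4: +12 new -> 39 infected
Step 5: +6 new -> 45 infected
Step 6: +6 new -> 51 infected

Answer: 51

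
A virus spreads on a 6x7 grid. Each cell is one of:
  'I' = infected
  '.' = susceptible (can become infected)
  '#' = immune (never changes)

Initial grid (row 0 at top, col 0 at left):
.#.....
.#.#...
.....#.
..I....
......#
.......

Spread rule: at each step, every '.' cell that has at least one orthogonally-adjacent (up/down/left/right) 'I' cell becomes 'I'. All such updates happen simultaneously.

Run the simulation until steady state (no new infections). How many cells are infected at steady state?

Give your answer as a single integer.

Answer: 37

Derivation:
Step 0 (initial): 1 infected
Step 1: +4 new -> 5 infected
Step 2: +8 new -> 13 infected
Step 3: +8 new -> 21 infected
Step 4: +7 new -> 28 infected
Step 5: +5 new -> 33 infected
Step 6: +3 new -> 36 infected
Step 7: +1 new -> 37 infected
Step 8: +0 new -> 37 infected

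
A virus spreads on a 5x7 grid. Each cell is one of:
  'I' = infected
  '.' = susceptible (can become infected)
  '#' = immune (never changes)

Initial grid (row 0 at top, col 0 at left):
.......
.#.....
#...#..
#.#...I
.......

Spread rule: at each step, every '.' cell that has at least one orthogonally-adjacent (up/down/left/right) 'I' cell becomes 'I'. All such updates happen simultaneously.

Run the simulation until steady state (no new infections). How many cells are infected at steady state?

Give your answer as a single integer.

Answer: 30

Derivation:
Step 0 (initial): 1 infected
Step 1: +3 new -> 4 infected
Step 2: +4 new -> 8 infected
Step 3: +4 new -> 12 infected
Step 4: +4 new -> 16 infected
Step 5: +4 new -> 20 infected
Step 6: +4 new -> 24 infected
Step 7: +3 new -> 27 infected
Step 8: +1 new -> 28 infected
Step 9: +1 new -> 29 infected
Step 10: +1 new -> 30 infected
Step 11: +0 new -> 30 infected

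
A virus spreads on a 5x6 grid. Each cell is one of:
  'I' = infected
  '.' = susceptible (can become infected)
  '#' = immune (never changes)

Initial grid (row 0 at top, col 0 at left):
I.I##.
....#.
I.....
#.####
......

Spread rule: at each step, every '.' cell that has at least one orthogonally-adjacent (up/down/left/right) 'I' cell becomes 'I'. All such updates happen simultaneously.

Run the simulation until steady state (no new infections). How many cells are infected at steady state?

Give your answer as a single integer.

Step 0 (initial): 3 infected
Step 1: +4 new -> 7 infected
Step 2: +4 new -> 11 infected
Step 3: +2 new -> 13 infected
Step 4: +3 new -> 16 infected
Step 5: +2 new -> 18 infected
Step 6: +2 new -> 20 infected
Step 7: +2 new -> 22 infected
Step 8: +0 new -> 22 infected

Answer: 22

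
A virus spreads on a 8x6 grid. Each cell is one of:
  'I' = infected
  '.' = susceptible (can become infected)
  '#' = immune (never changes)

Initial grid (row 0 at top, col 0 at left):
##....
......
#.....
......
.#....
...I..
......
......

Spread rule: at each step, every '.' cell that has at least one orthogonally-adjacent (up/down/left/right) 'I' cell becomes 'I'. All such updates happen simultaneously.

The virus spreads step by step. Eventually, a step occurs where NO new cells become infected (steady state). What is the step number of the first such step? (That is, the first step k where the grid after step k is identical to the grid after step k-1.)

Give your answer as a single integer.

Answer: 8

Derivation:
Step 0 (initial): 1 infected
Step 1: +4 new -> 5 infected
Step 2: +8 new -> 13 infected
Step 3: +9 new -> 22 infected
Step 4: +9 new -> 31 infected
Step 5: +7 new -> 38 infected
Step 6: +4 new -> 42 infected
Step 7: +2 new -> 44 infected
Step 8: +0 new -> 44 infected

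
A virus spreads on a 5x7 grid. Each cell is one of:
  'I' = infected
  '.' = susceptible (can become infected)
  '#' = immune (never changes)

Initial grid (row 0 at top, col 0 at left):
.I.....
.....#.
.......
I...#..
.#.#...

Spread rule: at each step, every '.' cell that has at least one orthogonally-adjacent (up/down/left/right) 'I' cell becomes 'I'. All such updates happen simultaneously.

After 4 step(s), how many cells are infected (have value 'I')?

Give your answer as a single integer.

Step 0 (initial): 2 infected
Step 1: +6 new -> 8 infected
Step 2: +5 new -> 13 infected
Step 3: +5 new -> 18 infected
Step 4: +3 new -> 21 infected

Answer: 21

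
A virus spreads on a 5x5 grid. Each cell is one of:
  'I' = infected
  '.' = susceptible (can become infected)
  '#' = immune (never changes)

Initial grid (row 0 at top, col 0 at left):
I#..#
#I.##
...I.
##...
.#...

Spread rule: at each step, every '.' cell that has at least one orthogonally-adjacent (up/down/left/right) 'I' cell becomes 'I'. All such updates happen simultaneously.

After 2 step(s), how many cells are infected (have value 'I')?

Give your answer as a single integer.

Step 0 (initial): 3 infected
Step 1: +5 new -> 8 infected
Step 2: +5 new -> 13 infected

Answer: 13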